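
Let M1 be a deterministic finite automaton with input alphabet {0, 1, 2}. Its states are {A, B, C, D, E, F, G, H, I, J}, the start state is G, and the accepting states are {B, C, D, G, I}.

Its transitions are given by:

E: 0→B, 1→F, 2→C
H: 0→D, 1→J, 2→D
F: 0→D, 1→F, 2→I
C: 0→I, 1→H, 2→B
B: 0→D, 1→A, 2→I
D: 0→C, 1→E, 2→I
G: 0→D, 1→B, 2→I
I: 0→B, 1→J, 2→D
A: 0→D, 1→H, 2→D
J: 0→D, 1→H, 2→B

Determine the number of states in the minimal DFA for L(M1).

3

P0 = {B,C,D,G,I} | {A,E,F,H,J}.
Split {B,C,D,G,I} by δ(·,1) → {B,C,D,I} and {G}.
The partition is now stable with 3 blocks: {B,C,D,I} | {A,E,F,H,J} | {G}.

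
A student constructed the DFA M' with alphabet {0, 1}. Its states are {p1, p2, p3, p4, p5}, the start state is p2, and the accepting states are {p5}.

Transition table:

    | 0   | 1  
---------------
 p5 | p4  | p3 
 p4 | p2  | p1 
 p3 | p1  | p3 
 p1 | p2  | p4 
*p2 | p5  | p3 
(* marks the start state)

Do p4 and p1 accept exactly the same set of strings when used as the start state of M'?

Yes

All states are reachable from the start state.
Initial partition by acceptance: {p5} | {p1,p2,p3,p4}.
Refine {p1,p2,p3,p4} on symbol 0: members go to different blocks, giving {p1,p3,p4} and {p2}.
Refine {p1,p3,p4} on symbol 0: members go to different blocks, giving {p1,p4} and {p3}.
Stable partition: {p5} | {p1,p4} | {p2} | {p3} — 4 equivalence classes.
p4 and p1 lie in the same block of the stable partition, so they are equivalent — no string distinguishes them.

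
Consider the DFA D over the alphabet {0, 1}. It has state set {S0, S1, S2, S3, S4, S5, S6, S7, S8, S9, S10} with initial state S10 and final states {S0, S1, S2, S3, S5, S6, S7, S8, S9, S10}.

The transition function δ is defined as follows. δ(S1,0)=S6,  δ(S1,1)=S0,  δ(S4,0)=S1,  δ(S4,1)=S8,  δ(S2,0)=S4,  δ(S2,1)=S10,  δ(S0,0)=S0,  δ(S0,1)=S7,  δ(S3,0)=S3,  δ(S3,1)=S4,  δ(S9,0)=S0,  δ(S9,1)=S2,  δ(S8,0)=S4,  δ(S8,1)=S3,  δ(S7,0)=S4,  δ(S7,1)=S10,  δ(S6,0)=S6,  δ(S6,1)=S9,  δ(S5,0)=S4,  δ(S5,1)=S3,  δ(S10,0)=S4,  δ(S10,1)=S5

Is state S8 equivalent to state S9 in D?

Every state is reachable, so we keep all 11.
Initial partition by acceptance: {S0,S1,S2,S3,S5,S6,S7,S8,S9,S10} | {S4}.
On input 0, block {S0,S1,S2,S3,S5,S6,S7,S8,S9,S10} splits into {S0,S1,S3,S6,S9} and {S2,S5,S7,S8,S10}.
Refine {S0,S1,S3,S6,S9} on symbol 1: members go to different blocks, giving {S0,S9} and {S1,S6} and {S3}.
Split {S2,S5,S7,S8,S10} by δ(·,1) → {S2,S7,S10} and {S5,S8}.
Refine {S2,S7,S10} on symbol 1: members go to different blocks, giving {S2,S7} and {S10}.
The partition is now stable with 7 blocks: {S0,S9} | {S4} | {S2,S7} | {S1,S6} | {S3} | {S5,S8} | {S10}.
S8 and S9 end up in different blocks, so they are distinguishable. For instance, the string '0' is accepted from only S9.

No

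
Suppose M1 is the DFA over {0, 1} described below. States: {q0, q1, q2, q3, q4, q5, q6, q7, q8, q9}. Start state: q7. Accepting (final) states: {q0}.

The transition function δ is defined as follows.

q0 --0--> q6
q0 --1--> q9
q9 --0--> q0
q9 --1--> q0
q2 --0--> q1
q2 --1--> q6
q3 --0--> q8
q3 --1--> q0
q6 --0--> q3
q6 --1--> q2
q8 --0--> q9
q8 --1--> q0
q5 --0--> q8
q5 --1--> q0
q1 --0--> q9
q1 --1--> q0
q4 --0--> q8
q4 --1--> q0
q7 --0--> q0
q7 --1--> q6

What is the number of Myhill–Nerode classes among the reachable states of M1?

First remove the unreachable states {q4,q5}; 8 states remain.
Initial partition by acceptance: {q0} | {q1,q2,q3,q6,q7,q8,q9}.
Split {q1,q2,q3,q6,q7,q8,q9} by δ(·,0) → {q1,q2,q3,q6,q8} and {q7,q9}.
Split {q1,q2,q3,q6,q8} by δ(·,0) → {q2,q3,q6} and {q1,q8}.
Refine {q2,q3,q6} on symbol 0: members go to different blocks, giving {q2,q3} and {q6}.
On input 1, block {q2,q3} splits into {q2} and {q3}.
Split {q7,q9} by δ(·,1) → {q7} and {q9}.
No further refinement is possible. Final partition (7 blocks): {q0} | {q2} | {q7} | {q1,q8} | {q6} | {q3} | {q9}.

7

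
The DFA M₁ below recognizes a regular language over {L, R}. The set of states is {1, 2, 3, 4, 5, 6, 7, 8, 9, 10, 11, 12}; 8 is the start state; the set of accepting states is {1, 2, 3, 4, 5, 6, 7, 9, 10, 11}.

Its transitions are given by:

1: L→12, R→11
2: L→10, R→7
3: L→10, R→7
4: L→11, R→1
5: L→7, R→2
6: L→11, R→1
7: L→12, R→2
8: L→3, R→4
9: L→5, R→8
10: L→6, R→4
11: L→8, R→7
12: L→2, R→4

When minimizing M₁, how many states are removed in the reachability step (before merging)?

2

No path from 8 leads to 5, 9; the other 10 states are all reachable.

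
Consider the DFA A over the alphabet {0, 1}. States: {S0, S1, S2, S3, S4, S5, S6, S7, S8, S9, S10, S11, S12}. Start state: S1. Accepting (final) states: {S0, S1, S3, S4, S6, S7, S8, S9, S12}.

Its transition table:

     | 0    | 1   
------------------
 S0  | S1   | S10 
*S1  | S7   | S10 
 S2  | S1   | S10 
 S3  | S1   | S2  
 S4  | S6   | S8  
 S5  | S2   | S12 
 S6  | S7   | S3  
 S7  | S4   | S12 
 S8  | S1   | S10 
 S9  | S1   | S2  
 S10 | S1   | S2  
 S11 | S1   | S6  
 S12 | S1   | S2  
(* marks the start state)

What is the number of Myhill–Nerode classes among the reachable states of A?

States {S0,S5,S9,S11} cannot be reached from the start state, so discard them.
Initial partition by acceptance: {S1,S3,S4,S6,S7,S8,S12} | {S2,S10}.
Refine {S1,S3,S4,S6,S7,S8,S12} on symbol 1: members go to different blocks, giving {S1,S3,S8,S12} and {S4,S6,S7}.
Split {S1,S3,S8,S12} by δ(·,0) → {S3,S8,S12} and {S1}.
The partition is now stable with 4 blocks: {S3,S8,S12} | {S2,S10} | {S4,S6,S7} | {S1}.

4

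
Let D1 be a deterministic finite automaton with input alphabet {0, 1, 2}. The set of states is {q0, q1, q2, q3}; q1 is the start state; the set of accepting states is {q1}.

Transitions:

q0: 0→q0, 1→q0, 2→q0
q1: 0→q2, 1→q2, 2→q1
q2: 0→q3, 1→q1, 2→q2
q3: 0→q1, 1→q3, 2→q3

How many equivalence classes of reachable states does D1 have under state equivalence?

First remove the unreachable states {q0}; 3 states remain.
P0 = {q1} | {q2,q3}.
On input 0, block {q2,q3} splits into {q2} and {q3}.
No further refinement is possible. Final partition (3 blocks): {q1} | {q2} | {q3}.

3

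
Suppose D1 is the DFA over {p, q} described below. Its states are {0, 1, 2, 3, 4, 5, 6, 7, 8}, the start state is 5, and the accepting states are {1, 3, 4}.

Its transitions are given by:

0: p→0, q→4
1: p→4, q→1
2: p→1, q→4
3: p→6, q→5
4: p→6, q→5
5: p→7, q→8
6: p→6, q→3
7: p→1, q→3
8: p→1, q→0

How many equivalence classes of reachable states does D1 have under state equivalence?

6

States {2} cannot be reached from the start state, so discard them.
Initial partition by acceptance: {1,3,4} | {0,5,6,7,8}.
Split {1,3,4} by δ(·,p) → {3,4} and {1}.
Refine {0,5,6,7,8} on symbol p: members go to different blocks, giving {0,5,6} and {7,8}.
On input p, block {0,5,6} splits into {0,6} and {5}.
On input q, block {7,8} splits into {7} and {8}.
Stable partition: {3,4} | {0,6} | {1} | {7} | {5} | {8} — 6 equivalence classes.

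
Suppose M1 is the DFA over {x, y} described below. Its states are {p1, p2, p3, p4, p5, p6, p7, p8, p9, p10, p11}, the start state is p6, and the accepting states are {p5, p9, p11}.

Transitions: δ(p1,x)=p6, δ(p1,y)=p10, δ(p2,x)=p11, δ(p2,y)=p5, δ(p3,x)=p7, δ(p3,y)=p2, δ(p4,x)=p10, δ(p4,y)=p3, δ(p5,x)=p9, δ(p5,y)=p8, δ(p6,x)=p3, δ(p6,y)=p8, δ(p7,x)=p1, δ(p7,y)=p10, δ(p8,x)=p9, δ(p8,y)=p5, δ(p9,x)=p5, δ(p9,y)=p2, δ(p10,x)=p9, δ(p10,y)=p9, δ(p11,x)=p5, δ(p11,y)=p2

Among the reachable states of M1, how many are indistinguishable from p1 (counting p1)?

4

First remove the unreachable states {p4}; 10 states remain.
Start with accepting vs non-accepting: {p5,p9,p11} | {p1,p2,p3,p6,p7,p8,p10}.
Refine {p1,p2,p3,p6,p7,p8,p10} on symbol x: members go to different blocks, giving {p1,p3,p6,p7} and {p2,p8,p10}.
Stable partition: {p5,p9,p11} | {p1,p3,p6,p7} | {p2,p8,p10} — 3 equivalence classes.
State p1 belongs to the block {p1,p3,p6,p7}, which has 4 states.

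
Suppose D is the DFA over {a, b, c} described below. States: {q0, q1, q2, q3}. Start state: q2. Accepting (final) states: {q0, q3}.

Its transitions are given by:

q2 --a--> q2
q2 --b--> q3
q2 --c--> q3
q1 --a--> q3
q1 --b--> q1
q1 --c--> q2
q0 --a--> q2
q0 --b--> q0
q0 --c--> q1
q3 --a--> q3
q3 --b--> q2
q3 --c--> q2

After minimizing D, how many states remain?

2

Reachable states from the start: {q2,q3}. Unreachable: {q0,q1} — drop them.
P0 = {q3} | {q2}.
The partition is now stable with 2 blocks: {q3} | {q2}.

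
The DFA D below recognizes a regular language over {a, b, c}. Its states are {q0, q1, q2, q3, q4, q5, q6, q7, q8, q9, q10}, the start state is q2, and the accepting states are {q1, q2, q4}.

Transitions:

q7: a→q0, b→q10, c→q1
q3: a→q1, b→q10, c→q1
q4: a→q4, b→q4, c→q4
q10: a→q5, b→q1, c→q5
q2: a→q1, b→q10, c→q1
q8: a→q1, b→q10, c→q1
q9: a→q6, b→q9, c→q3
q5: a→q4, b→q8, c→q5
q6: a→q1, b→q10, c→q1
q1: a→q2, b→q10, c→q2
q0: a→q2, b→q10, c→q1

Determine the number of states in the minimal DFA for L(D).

5

First remove the unreachable states {q0,q3,q6,q7,q9}; 6 states remain.
Initial partition by acceptance: {q1,q2,q4} | {q5,q8,q10}.
On input b, block {q1,q2,q4} splits into {q1,q2} and {q4}.
Split {q5,q8,q10} by δ(·,a) → {q5} and {q8} and {q10}.
The partition is now stable with 5 blocks: {q1,q2} | {q5} | {q4} | {q8} | {q10}.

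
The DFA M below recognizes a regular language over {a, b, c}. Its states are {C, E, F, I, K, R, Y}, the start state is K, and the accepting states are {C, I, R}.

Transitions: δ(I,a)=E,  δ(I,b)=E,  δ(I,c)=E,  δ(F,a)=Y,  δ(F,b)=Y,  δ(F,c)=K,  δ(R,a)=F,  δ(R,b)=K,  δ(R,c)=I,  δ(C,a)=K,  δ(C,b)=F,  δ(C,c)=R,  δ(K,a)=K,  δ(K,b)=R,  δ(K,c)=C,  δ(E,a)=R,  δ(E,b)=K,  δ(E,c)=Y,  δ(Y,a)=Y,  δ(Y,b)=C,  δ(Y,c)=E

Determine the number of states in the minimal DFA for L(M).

7

All states are reachable from the start state.
Start with accepting vs non-accepting: {C,I,R} | {E,F,K,Y}.
On input c, block {C,I,R} splits into {C,R} and {I}.
Refine {C,R} on symbol c: members go to different blocks, giving {R} and {C}.
On input a, block {E,F,K,Y} splits into {F,K,Y} and {E}.
Refine {F,K,Y} on symbol b: members go to different blocks, giving {F} and {K} and {Y}.
The partition is now stable with 7 blocks: {R} | {F} | {I} | {C} | {E} | {K} | {Y}.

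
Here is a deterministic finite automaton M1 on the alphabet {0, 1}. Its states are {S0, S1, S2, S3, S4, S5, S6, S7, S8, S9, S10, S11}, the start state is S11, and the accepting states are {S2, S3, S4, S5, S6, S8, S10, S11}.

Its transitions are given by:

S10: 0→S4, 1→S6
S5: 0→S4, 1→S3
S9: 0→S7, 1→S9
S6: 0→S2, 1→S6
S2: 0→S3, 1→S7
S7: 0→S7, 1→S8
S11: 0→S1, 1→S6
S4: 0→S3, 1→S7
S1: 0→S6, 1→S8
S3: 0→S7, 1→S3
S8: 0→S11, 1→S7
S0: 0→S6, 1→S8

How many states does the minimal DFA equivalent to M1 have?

7

Reachable states from the start: {S1,S2,S3,S6,S7,S8,S11}. Unreachable: {S0,S4,S5,S9,S10} — drop them.
Initial partition by acceptance: {S2,S3,S6,S8,S11} | {S1,S7}.
Refine {S2,S3,S6,S8,S11} on symbol 0: members go to different blocks, giving {S2,S6,S8} and {S3,S11}.
Refine {S2,S6,S8} on symbol 0: members go to different blocks, giving {S2,S8} and {S6}.
On input 0, block {S1,S7} splits into {S1} and {S7}.
On input 0, block {S3,S11} splits into {S3} and {S11}.
Refine {S2,S8} on symbol 0: members go to different blocks, giving {S2} and {S8}.
No further refinement is possible. Final partition (7 blocks): {S2} | {S1} | {S3} | {S6} | {S7} | {S11} | {S8}.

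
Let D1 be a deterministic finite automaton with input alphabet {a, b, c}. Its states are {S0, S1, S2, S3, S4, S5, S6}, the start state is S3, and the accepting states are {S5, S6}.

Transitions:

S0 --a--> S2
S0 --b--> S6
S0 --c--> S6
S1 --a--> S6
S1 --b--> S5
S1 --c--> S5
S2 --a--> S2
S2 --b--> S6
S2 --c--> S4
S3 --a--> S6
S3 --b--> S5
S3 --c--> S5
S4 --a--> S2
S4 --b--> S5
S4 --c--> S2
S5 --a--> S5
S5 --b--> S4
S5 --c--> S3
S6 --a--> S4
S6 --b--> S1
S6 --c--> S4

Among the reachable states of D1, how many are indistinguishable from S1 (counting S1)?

States {S0} cannot be reached from the start state, so discard them.
Initial partition by acceptance: {S5,S6} | {S1,S2,S3,S4}.
Split {S5,S6} by δ(·,a) → {S5} and {S6}.
Refine {S1,S2,S3,S4} on symbol a: members go to different blocks, giving {S1,S3} and {S2,S4}.
On input b, block {S2,S4} splits into {S2} and {S4}.
Stable partition: {S5} | {S1,S3} | {S6} | {S2} | {S4} — 5 equivalence classes.
The equivalence class containing S1 is {S1,S3}, of size 2.

2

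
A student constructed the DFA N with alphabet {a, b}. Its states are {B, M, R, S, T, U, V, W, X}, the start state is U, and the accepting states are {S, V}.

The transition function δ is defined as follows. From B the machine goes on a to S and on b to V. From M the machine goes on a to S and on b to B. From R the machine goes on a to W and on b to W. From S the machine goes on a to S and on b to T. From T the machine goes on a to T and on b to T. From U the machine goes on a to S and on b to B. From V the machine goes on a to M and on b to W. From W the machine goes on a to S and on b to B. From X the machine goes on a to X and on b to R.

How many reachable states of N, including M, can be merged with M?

First remove the unreachable states {R,X}; 7 states remain.
P0 = {S,V} | {B,M,T,U,W}.
On input a, block {S,V} splits into {V} and {S}.
On input a, block {B,M,T,U,W} splits into {B,M,U,W} and {T}.
Split {B,M,U,W} by δ(·,b) → {M,U,W} and {B}.
No further refinement is possible. Final partition (5 blocks): {V} | {M,U,W} | {S} | {T} | {B}.
State M belongs to the block {M,U,W}, which has 3 states.

3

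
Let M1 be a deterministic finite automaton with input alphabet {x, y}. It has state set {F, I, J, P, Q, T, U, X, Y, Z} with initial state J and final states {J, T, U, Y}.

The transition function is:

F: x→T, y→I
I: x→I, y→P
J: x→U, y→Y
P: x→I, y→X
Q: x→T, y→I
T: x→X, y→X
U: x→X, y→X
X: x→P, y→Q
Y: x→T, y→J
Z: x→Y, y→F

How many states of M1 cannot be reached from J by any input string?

BFS from J reaches {I, J, P, Q, T, U, X, Y}; the 2 state(s) F, Z are never visited.

2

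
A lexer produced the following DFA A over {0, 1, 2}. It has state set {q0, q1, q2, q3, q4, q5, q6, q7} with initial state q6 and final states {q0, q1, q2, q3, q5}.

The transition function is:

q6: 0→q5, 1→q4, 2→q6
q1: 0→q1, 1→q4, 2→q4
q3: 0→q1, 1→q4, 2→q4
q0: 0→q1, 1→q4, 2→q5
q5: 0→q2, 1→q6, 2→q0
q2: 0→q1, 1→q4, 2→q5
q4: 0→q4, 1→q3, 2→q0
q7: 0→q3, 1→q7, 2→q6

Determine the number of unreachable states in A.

1

Starting at q6 and following transitions, the reachable set is {q0, q1, q2, q3, q4, q5, q6}. That leaves q7 unreachable — 1 in total.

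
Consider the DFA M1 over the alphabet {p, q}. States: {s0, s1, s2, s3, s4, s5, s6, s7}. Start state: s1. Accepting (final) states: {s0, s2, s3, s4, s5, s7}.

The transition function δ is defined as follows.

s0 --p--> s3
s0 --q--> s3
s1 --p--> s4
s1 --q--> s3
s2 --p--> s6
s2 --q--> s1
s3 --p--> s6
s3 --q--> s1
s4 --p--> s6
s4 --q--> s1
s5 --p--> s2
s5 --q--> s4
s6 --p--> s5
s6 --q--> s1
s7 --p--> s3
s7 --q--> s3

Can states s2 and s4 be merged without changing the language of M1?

First remove the unreachable states {s0,s7}; 6 states remain.
P0 = {s2,s3,s4,s5} | {s1,s6}.
On input p, block {s2,s3,s4,s5} splits into {s2,s3,s4} and {s5}.
Refine {s1,s6} on symbol p: members go to different blocks, giving {s1} and {s6}.
No further refinement is possible. Final partition (4 blocks): {s2,s3,s4} | {s1} | {s5} | {s6}.
s2 and s4 lie in the same block of the stable partition, so they are equivalent — no string distinguishes them.

Yes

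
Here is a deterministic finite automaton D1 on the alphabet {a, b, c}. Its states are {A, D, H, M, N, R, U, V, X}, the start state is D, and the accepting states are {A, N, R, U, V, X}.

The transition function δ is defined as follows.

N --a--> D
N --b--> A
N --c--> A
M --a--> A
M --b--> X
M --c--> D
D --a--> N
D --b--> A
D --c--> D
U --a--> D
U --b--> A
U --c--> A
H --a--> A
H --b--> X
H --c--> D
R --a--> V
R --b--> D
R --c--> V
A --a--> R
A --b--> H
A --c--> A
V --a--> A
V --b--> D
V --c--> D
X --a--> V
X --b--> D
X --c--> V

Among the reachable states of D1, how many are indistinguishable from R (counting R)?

2

States {M,U} cannot be reached from the start state, so discard them.
P0 = {A,N,R,V,X} | {D,H}.
Refine {A,N,R,V,X} on symbol a: members go to different blocks, giving {A,R,V,X} and {N}.
Split {A,R,V,X} by δ(·,c) → {A,R,X} and {V}.
On input a, block {A,R,X} splits into {R,X} and {A}.
Split {D,H} by δ(·,a) → {H} and {D}.
No further refinement is possible. Final partition (6 blocks): {R,X} | {H} | {N} | {V} | {A} | {D}.
State R belongs to the block {R,X}, which has 2 states.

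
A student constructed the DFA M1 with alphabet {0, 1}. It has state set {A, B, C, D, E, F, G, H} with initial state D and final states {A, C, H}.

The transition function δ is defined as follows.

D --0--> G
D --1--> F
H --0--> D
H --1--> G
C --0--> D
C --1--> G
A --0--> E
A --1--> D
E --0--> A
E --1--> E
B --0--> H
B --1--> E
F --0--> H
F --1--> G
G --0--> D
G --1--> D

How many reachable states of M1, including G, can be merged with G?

1

Reachable states from the start: {D,F,G,H}. Unreachable: {A,B,C,E} — drop them.
Initial partition by acceptance: {H} | {D,F,G}.
On input 0, block {D,F,G} splits into {D,G} and {F}.
On input 1, block {D,G} splits into {D} and {G}.
Stable partition: {H} | {D} | {F} | {G} — 4 equivalence classes.
The equivalence class containing G is {G}, of size 1.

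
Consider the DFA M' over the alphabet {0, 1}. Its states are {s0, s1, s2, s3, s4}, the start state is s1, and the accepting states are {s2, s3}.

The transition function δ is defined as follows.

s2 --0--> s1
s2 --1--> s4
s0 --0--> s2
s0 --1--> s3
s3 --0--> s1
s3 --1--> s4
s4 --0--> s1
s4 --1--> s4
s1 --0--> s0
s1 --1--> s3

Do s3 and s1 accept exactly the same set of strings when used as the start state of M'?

No

Every state is reachable, so we keep all 5.
Start with accepting vs non-accepting: {s2,s3} | {s0,s1,s4}.
Refine {s0,s1,s4} on symbol 0: members go to different blocks, giving {s1,s4} and {s0}.
On input 0, block {s1,s4} splits into {s1} and {s4}.
Stable partition: {s2,s3} | {s1} | {s0} | {s4} — 4 equivalence classes.
s3 and s1 end up in different blocks, so they are distinguishable. For instance, the string 'ε' is accepted from only s3.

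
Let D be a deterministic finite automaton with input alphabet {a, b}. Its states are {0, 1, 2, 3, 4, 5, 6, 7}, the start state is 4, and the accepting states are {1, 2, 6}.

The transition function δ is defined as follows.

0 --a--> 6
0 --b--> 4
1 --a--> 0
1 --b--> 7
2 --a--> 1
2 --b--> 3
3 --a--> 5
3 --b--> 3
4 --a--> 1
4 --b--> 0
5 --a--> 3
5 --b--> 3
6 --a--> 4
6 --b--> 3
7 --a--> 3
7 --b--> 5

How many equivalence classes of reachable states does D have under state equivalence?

Reachable states from the start: {0,1,3,4,5,6,7}. Unreachable: {2} — drop them.
Initial partition by acceptance: {1,6} | {0,3,4,5,7}.
On input a, block {0,3,4,5,7} splits into {3,5,7} and {0,4}.
Stable partition: {1,6} | {3,5,7} | {0,4} — 3 equivalence classes.

3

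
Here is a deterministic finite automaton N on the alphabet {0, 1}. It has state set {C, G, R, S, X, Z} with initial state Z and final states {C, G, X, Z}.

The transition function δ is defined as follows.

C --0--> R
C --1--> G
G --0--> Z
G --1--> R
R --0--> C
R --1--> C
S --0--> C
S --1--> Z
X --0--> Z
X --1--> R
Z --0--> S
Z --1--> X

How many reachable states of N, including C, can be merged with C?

All states are reachable from the start state.
Start with accepting vs non-accepting: {C,G,X,Z} | {R,S}.
On input 0, block {C,G,X,Z} splits into {G,X} and {C,Z}.
The partition is now stable with 3 blocks: {G,X} | {R,S} | {C,Z}.
State C belongs to the block {C,Z}, which has 2 states.

2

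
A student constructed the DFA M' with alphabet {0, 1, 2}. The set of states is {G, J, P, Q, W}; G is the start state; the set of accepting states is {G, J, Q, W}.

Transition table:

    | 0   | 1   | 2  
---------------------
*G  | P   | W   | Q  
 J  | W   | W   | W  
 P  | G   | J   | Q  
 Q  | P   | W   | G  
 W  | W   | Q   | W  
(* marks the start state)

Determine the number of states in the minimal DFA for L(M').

P0 = {G,J,Q,W} | {P}.
Refine {G,J,Q,W} on symbol 0: members go to different blocks, giving {G,Q} and {J,W}.
Refine {J,W} on symbol 1: members go to different blocks, giving {J} and {W}.
Stable partition: {G,Q} | {P} | {J} | {W} — 4 equivalence classes.

4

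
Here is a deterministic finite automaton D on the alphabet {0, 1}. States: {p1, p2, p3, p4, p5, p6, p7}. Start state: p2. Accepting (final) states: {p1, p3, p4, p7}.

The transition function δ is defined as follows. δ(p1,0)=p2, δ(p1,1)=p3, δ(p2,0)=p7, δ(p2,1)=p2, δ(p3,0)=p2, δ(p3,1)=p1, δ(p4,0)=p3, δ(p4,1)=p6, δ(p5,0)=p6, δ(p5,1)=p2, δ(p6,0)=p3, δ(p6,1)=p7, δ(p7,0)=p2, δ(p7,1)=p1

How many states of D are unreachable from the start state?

Starting at p2 and following transitions, the reachable set is {p1, p2, p3, p7}. That leaves p4, p5, p6 unreachable — 3 in total.

3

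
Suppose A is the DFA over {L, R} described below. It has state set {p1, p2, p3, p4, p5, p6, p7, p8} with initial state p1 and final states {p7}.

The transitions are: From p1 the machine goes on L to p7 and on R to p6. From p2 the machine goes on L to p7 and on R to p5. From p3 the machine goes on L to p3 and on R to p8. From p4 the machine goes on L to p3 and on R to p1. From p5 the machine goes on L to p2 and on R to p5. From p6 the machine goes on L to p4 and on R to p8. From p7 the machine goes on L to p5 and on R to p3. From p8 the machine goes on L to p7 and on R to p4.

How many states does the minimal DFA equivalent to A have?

5

P0 = {p7} | {p1,p2,p3,p4,p5,p6,p8}.
Split {p1,p2,p3,p4,p5,p6,p8} by δ(·,L) → {p3,p4,p5,p6} and {p1,p2,p8}.
On input L, block {p3,p4,p5,p6} splits into {p3,p4,p6} and {p5}.
Refine {p1,p2,p8} on symbol R: members go to different blocks, giving {p1,p8} and {p2}.
Stable partition: {p7} | {p3,p4,p6} | {p1,p8} | {p5} | {p2} — 5 equivalence classes.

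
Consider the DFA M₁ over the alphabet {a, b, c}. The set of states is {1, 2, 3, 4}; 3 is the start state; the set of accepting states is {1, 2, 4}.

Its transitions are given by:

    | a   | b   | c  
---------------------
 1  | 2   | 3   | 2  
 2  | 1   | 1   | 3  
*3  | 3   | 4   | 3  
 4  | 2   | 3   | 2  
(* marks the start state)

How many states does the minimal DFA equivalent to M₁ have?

Initial partition by acceptance: {1,2,4} | {3}.
On input b, block {1,2,4} splits into {1,4} and {2}.
The partition is now stable with 3 blocks: {1,4} | {3} | {2}.

3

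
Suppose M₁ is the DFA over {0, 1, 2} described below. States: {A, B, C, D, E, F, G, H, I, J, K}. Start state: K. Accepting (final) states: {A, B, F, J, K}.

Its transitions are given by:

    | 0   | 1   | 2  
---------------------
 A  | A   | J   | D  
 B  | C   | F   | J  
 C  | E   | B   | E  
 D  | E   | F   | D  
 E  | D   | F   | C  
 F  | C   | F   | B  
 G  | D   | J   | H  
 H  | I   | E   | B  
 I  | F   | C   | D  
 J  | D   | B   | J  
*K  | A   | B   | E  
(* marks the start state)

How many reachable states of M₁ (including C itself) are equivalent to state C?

3

First remove the unreachable states {G,H,I}; 8 states remain.
Initial partition by acceptance: {A,B,F,J,K} | {C,D,E}.
On input 0, block {A,B,F,J,K} splits into {B,F,J} and {A,K}.
No further refinement is possible. Final partition (3 blocks): {B,F,J} | {C,D,E} | {A,K}.
State C belongs to the block {C,D,E}, which has 3 states.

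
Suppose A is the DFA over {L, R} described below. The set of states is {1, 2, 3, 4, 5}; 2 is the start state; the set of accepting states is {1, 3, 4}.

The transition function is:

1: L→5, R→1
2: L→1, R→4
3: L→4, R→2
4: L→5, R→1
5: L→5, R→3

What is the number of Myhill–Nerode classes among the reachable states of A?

Every state is reachable, so we keep all 5.
P0 = {1,3,4} | {2,5}.
Split {1,3,4} by δ(·,L) → {1,4} and {3}.
Refine {2,5} on symbol L: members go to different blocks, giving {2} and {5}.
Stable partition: {1,4} | {2} | {3} | {5} — 4 equivalence classes.

4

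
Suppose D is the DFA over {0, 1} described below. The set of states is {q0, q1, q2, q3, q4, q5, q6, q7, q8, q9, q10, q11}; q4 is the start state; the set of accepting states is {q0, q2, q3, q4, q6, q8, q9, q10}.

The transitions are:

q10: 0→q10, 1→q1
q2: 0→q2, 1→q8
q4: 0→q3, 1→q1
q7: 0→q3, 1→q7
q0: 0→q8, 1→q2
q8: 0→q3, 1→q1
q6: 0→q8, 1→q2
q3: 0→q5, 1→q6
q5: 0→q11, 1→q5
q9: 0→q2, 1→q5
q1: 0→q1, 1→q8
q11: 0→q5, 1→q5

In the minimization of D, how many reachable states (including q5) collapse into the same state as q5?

2

First remove the unreachable states {q0,q7,q9,q10}; 8 states remain.
Start with accepting vs non-accepting: {q2,q3,q4,q6,q8} | {q1,q5,q11}.
Refine {q2,q3,q4,q6,q8} on symbol 0: members go to different blocks, giving {q2,q4,q6,q8} and {q3}.
Split {q2,q4,q6,q8} by δ(·,0) → {q2,q6} and {q4,q8}.
On input 0, block {q2,q6} splits into {q2} and {q6}.
Split {q1,q5,q11} by δ(·,1) → {q5,q11} and {q1}.
Stable partition: {q2} | {q5,q11} | {q3} | {q4,q8} | {q6} | {q1} — 6 equivalence classes.
The equivalence class containing q5 is {q5,q11}, of size 2.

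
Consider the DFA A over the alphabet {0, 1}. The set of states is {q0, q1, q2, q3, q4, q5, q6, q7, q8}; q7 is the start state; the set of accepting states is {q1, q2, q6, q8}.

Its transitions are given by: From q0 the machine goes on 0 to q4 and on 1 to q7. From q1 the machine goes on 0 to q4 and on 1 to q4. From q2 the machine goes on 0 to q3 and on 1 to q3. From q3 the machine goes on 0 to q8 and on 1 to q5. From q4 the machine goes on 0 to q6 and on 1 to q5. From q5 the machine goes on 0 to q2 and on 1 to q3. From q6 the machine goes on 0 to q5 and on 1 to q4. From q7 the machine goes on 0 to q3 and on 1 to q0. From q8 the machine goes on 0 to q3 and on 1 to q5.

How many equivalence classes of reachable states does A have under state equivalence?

3

States {q1} cannot be reached from the start state, so discard them.
P0 = {q2,q6,q8} | {q0,q3,q4,q5,q7}.
Split {q0,q3,q4,q5,q7} by δ(·,0) → {q3,q4,q5} and {q0,q7}.
The partition is now stable with 3 blocks: {q2,q6,q8} | {q3,q4,q5} | {q0,q7}.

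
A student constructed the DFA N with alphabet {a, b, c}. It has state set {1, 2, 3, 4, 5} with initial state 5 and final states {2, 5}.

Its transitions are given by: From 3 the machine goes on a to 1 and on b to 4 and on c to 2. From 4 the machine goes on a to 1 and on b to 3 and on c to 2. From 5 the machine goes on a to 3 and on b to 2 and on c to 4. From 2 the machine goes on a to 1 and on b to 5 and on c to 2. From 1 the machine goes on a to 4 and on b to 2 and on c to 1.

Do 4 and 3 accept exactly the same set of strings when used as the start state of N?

All states are reachable from the start state.
Initial partition by acceptance: {2,5} | {1,3,4}.
Refine {2,5} on symbol c: members go to different blocks, giving {2} and {5}.
Split {1,3,4} by δ(·,b) → {3,4} and {1}.
The partition is now stable with 4 blocks: {2} | {3,4} | {5} | {1}.
4 and 3 lie in the same block of the stable partition, so they are equivalent — no string distinguishes them.

Yes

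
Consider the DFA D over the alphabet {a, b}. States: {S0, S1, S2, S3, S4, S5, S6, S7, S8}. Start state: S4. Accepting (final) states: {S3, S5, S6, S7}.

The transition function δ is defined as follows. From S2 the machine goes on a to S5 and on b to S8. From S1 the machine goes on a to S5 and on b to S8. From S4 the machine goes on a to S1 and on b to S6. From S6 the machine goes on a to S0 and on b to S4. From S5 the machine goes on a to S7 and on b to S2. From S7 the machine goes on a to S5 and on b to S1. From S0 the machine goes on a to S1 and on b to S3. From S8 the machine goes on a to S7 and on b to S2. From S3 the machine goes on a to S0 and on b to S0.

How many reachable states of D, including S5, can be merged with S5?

2

Initial partition by acceptance: {S3,S5,S6,S7} | {S0,S1,S2,S4,S8}.
Refine {S3,S5,S6,S7} on symbol a: members go to different blocks, giving {S3,S6} and {S5,S7}.
Refine {S0,S1,S2,S4,S8} on symbol a: members go to different blocks, giving {S1,S2,S8} and {S0,S4}.
The partition is now stable with 4 blocks: {S3,S6} | {S1,S2,S8} | {S5,S7} | {S0,S4}.
The equivalence class containing S5 is {S5,S7}, of size 2.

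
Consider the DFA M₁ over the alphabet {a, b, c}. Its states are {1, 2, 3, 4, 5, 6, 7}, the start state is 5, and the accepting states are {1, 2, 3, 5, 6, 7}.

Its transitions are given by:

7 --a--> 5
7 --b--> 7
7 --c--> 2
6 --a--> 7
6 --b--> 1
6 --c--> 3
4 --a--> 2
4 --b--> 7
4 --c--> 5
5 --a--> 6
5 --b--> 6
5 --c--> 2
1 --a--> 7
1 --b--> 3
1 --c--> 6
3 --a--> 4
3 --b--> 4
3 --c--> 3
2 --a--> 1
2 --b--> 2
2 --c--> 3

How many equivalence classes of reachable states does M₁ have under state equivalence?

All states are reachable from the start state.
Initial partition by acceptance: {1,2,3,5,6,7} | {4}.
Refine {1,2,3,5,6,7} on symbol a: members go to different blocks, giving {1,2,5,6,7} and {3}.
Refine {1,2,5,6,7} on symbol b: members go to different blocks, giving {2,5,6,7} and {1}.
On input a, block {2,5,6,7} splits into {5,6,7} and {2}.
Split {5,6,7} by δ(·,b) → {5,7} and {6}.
Split {5,7} by δ(·,a) → {5} and {7}.
No further refinement is possible. Final partition (7 blocks): {5} | {4} | {3} | {1} | {2} | {6} | {7}.

7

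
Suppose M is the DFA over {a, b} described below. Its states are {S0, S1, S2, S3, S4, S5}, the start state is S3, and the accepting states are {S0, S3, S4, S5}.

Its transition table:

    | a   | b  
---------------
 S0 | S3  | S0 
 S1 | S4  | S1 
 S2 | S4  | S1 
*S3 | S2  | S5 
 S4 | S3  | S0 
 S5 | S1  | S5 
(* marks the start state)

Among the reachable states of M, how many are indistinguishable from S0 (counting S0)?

2

Start with accepting vs non-accepting: {S0,S3,S4,S5} | {S1,S2}.
Split {S0,S3,S4,S5} by δ(·,a) → {S0,S4} and {S3,S5}.
No further refinement is possible. Final partition (3 blocks): {S0,S4} | {S1,S2} | {S3,S5}.
State S0 belongs to the block {S0,S4}, which has 2 states.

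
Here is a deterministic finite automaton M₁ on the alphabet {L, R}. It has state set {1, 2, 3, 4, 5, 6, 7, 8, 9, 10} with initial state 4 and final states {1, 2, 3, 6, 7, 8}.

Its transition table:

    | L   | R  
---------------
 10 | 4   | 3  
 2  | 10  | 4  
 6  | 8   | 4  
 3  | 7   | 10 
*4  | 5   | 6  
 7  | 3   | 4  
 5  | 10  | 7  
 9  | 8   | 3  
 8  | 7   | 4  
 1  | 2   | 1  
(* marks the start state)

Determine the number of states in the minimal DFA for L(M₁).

First remove the unreachable states {1,2,9}; 7 states remain.
Start with accepting vs non-accepting: {3,6,7,8} | {4,5,10}.
Stable partition: {3,6,7,8} | {4,5,10} — 2 equivalence classes.

2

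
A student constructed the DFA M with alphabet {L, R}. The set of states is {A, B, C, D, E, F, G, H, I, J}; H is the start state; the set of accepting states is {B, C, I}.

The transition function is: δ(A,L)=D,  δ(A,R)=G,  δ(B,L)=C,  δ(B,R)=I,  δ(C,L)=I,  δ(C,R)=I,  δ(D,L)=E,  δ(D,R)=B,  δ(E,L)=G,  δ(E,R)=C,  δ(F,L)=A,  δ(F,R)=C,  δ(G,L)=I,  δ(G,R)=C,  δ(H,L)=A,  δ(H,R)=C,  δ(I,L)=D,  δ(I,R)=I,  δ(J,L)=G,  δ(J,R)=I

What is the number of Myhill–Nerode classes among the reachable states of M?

Reachable states from the start: {A,B,C,D,E,G,H,I}. Unreachable: {F,J} — drop them.
Start with accepting vs non-accepting: {B,C,I} | {A,D,E,G,H}.
Split {B,C,I} by δ(·,L) → {B,C} and {I}.
On input L, block {B,C} splits into {B} and {C}.
Refine {A,D,E,G,H} on symbol L: members go to different blocks, giving {A,D,E,H} and {G}.
On input L, block {A,D,E,H} splits into {A,D,H} and {E}.
Split {A,D,H} by δ(·,L) → {A,H} and {D}.
On input L, block {A,H} splits into {A} and {H}.
No further refinement is possible. Final partition (8 blocks): {B} | {A} | {I} | {C} | {G} | {E} | {D} | {H}.

8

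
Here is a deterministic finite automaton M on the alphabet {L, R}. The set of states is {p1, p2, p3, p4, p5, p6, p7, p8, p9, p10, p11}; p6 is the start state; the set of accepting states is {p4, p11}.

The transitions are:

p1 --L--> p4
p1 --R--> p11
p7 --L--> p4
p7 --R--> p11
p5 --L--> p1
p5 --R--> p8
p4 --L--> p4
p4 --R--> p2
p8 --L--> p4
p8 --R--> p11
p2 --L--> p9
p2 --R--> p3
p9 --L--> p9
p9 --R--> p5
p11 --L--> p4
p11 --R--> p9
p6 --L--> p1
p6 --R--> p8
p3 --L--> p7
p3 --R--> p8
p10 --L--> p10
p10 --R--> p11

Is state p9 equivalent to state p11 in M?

States {p10} cannot be reached from the start state, so discard them.
P0 = {p4,p11} | {p1,p2,p3,p5,p6,p7,p8,p9}.
On input L, block {p1,p2,p3,p5,p6,p7,p8,p9} splits into {p2,p3,p5,p6,p9} and {p1,p7,p8}.
On input L, block {p2,p3,p5,p6,p9} splits into {p3,p5,p6} and {p2,p9}.
No further refinement is possible. Final partition (4 blocks): {p4,p11} | {p3,p5,p6} | {p1,p7,p8} | {p2,p9}.
p9 and p11 end up in different blocks, so they are distinguishable. For instance, the string 'ε' is accepted from only p11.

No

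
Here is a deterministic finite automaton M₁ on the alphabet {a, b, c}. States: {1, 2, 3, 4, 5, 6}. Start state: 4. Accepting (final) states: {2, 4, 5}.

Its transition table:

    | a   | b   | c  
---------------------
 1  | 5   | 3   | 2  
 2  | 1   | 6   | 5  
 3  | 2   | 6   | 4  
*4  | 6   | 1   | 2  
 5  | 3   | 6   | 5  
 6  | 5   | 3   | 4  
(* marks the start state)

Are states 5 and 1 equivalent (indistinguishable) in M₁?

No

All states are reachable from the start state.
Start with accepting vs non-accepting: {2,4,5} | {1,3,6}.
No further refinement is possible. Final partition (2 blocks): {2,4,5} | {1,3,6}.
5 and 1 end up in different blocks, so they are distinguishable. For instance, the string 'ε' is accepted from only 5.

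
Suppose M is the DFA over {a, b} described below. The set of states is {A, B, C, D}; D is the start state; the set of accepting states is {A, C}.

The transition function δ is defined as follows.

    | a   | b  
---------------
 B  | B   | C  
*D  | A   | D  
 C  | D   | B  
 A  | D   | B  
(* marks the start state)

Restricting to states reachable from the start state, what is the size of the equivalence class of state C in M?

Start with accepting vs non-accepting: {A,C} | {B,D}.
Refine {B,D} on symbol a: members go to different blocks, giving {B} and {D}.
The partition is now stable with 3 blocks: {A,C} | {B} | {D}.
State C belongs to the block {A,C}, which has 2 states.

2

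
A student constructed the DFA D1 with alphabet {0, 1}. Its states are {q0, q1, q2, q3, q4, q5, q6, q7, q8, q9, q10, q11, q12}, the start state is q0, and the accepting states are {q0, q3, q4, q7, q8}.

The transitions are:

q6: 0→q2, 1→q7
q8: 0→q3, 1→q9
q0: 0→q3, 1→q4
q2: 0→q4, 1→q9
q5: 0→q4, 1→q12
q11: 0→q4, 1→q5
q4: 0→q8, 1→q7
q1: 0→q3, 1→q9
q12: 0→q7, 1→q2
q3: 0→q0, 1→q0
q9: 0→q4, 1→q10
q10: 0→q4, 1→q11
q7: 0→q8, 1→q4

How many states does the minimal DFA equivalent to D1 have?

States {q1,q6} cannot be reached from the start state, so discard them.
Initial partition by acceptance: {q0,q3,q4,q7,q8} | {q2,q5,q9,q10,q11,q12}.
Refine {q0,q3,q4,q7,q8} on symbol 1: members go to different blocks, giving {q0,q3,q4,q7} and {q8}.
Split {q0,q3,q4,q7} by δ(·,0) → {q0,q3} and {q4,q7}.
On input 1, block {q0,q3} splits into {q0} and {q3}.
Stable partition: {q0} | {q2,q5,q9,q10,q11,q12} | {q8} | {q4,q7} | {q3} — 5 equivalence classes.

5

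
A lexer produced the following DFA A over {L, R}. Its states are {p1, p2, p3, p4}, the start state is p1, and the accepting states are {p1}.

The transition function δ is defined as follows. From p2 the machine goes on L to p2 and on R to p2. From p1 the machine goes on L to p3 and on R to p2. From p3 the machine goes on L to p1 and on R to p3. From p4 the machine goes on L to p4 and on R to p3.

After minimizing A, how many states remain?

3

States {p4} cannot be reached from the start state, so discard them.
P0 = {p1} | {p2,p3}.
Split {p2,p3} by δ(·,L) → {p2} and {p3}.
Stable partition: {p1} | {p2} | {p3} — 3 equivalence classes.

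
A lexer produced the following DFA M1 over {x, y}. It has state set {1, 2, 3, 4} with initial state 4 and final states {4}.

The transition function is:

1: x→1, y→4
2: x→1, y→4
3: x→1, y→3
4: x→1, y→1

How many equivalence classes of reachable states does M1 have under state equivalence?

Reachable states from the start: {1,4}. Unreachable: {2,3} — drop them.
P0 = {4} | {1}.
Stable partition: {4} | {1} — 2 equivalence classes.

2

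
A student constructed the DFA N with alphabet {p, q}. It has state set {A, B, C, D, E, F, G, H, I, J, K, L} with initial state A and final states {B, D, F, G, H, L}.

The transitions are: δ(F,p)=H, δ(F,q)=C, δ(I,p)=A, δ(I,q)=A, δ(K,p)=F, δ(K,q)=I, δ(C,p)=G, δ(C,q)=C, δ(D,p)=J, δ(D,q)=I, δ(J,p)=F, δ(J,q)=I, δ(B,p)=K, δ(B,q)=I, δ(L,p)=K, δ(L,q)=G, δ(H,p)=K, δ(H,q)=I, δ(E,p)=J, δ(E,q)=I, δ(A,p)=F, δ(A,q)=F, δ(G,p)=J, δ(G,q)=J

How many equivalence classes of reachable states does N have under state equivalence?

States {B,D,E,L} cannot be reached from the start state, so discard them.
Start with accepting vs non-accepting: {F,G,H} | {A,C,I,J,K}.
Refine {F,G,H} on symbol p: members go to different blocks, giving {G,H} and {F}.
On input p, block {A,C,I,J,K} splits into {A,J,K} and {C} and {I}.
Split {G,H} by δ(·,q) → {G} and {H}.
Refine {A,J,K} on symbol q: members go to different blocks, giving {J,K} and {A}.
No further refinement is possible. Final partition (7 blocks): {G} | {J,K} | {F} | {C} | {I} | {H} | {A}.

7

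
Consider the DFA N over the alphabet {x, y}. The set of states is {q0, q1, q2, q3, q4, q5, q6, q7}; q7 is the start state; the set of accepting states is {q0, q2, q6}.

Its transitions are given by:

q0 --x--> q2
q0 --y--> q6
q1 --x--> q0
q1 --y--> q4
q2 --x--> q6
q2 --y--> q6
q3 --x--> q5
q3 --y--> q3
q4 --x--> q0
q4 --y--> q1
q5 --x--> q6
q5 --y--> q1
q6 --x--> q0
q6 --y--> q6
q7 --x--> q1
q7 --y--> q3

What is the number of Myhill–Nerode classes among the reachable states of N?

Every state is reachable, so we keep all 8.
P0 = {q0,q2,q6} | {q1,q3,q4,q5,q7}.
On input x, block {q1,q3,q4,q5,q7} splits into {q1,q4,q5} and {q3,q7}.
The partition is now stable with 3 blocks: {q0,q2,q6} | {q1,q4,q5} | {q3,q7}.

3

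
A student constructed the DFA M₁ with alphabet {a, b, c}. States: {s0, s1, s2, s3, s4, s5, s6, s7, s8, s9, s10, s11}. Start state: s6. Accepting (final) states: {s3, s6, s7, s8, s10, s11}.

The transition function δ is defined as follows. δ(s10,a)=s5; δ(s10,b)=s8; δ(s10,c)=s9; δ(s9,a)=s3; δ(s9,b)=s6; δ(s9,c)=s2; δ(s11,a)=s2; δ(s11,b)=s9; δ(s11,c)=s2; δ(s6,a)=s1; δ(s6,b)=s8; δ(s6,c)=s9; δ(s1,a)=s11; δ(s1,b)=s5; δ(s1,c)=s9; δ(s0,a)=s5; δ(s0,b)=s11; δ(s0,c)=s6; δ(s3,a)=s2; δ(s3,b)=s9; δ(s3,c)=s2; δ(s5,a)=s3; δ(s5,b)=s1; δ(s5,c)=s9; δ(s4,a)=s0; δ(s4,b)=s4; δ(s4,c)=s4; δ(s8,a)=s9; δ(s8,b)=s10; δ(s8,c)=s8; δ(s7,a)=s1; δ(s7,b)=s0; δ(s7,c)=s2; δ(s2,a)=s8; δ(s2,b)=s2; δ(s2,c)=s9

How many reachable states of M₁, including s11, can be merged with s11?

2

States {s0,s4,s7} cannot be reached from the start state, so discard them.
Start with accepting vs non-accepting: {s3,s6,s8,s10,s11} | {s1,s2,s5,s9}.
On input b, block {s3,s6,s8,s10,s11} splits into {s6,s8,s10} and {s3,s11}.
On input c, block {s6,s8,s10} splits into {s6,s10} and {s8}.
Refine {s1,s2,s5,s9} on symbol a: members go to different blocks, giving {s1,s5,s9} and {s2}.
Split {s1,s5,s9} by δ(·,b) → {s1,s5} and {s9}.
The partition is now stable with 6 blocks: {s6,s10} | {s1,s5} | {s3,s11} | {s8} | {s2} | {s9}.
The equivalence class containing s11 is {s3,s11}, of size 2.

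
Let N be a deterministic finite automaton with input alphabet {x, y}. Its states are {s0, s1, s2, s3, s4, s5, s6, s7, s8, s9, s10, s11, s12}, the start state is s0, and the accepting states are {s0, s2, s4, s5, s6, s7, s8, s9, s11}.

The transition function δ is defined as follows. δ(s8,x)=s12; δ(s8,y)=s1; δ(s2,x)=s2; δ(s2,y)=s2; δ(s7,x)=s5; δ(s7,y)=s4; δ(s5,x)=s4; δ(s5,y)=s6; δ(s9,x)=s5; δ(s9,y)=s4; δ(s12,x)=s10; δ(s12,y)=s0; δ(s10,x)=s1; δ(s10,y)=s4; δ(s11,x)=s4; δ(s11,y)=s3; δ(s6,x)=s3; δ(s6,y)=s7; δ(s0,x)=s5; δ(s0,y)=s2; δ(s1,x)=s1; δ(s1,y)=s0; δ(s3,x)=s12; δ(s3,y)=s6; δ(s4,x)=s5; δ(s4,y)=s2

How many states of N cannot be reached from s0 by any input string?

BFS from s0 reaches {s0, s1, s2, s3, s4, s5, s6, s7, s10, s12}; the 3 state(s) s8, s9, s11 are never visited.

3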